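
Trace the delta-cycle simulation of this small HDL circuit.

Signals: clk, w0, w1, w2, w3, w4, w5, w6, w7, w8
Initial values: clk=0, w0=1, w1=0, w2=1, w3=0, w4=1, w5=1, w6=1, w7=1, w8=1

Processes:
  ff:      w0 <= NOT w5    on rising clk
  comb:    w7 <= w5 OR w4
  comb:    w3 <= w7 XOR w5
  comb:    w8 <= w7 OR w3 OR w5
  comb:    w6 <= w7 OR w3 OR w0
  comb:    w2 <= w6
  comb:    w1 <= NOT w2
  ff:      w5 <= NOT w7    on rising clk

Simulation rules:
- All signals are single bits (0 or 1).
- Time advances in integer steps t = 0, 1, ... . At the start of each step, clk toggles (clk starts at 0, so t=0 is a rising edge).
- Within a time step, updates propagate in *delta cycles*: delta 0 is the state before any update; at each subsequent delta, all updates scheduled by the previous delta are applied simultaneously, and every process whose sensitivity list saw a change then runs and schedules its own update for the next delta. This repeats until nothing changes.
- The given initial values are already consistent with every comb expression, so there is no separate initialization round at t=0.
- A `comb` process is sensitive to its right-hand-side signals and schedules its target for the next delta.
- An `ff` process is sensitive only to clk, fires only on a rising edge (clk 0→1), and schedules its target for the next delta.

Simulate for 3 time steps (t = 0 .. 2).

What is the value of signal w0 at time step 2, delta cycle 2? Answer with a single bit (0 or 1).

t0.Δ0 w7=1 w2=1 clk=0 w4=1 w3=0 w1=0 w8=1 w5=1 w0=1 w6=1
t0.Δ1 w7=1 w2=1 clk=1 w4=1 w3=0 w1=0 w8=1 w5=1 w0=1 w6=1
t0.Δ2 w7=1 w2=1 clk=1 w4=1 w3=0 w1=0 w8=1 w5=0 w0=0 w6=1
t0.Δ3 w7=1 w2=1 clk=1 w4=1 w3=1 w1=0 w8=1 w5=0 w0=0 w6=1
t1.Δ0 w7=1 w2=1 clk=1 w4=1 w3=1 w1=0 w8=1 w5=0 w0=0 w6=1
t1.Δ1 w7=1 w2=1 clk=0 w4=1 w3=1 w1=0 w8=1 w5=0 w0=0 w6=1
t2.Δ0 w7=1 w2=1 clk=0 w4=1 w3=1 w1=0 w8=1 w5=0 w0=0 w6=1
t2.Δ1 w7=1 w2=1 clk=1 w4=1 w3=1 w1=0 w8=1 w5=0 w0=0 w6=1
t2.Δ2 w7=1 w2=1 clk=1 w4=1 w3=1 w1=0 w8=1 w5=0 w0=1 w6=1

1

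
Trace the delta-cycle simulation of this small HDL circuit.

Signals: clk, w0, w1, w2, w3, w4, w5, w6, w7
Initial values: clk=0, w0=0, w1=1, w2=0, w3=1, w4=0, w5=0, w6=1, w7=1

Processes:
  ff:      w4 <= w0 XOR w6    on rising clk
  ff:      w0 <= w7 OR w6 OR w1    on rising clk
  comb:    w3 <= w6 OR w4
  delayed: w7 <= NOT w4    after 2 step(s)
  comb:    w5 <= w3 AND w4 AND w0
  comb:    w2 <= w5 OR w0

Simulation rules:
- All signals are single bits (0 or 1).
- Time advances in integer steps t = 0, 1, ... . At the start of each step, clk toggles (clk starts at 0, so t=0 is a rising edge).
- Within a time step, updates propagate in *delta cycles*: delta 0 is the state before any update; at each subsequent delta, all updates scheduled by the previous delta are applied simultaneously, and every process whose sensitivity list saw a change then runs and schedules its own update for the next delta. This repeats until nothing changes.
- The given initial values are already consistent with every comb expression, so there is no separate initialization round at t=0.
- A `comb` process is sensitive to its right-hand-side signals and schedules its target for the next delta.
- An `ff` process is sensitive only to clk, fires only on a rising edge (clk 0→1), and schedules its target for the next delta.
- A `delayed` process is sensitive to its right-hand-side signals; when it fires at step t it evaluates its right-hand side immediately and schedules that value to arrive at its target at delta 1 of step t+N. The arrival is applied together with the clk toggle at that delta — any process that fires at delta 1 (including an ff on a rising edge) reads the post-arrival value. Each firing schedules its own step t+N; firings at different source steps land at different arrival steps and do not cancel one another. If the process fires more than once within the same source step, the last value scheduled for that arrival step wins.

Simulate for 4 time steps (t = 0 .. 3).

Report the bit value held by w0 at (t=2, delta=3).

t0.Δ0 w4=0 w5=0 w1=1 clk=0 w2=0 w0=0 w3=1 w7=1 w6=1
t0.Δ1 w4=0 w5=0 w1=1 clk=1 w2=0 w0=0 w3=1 w7=1 w6=1
t0.Δ2 w4=1 w5=0 w1=1 clk=1 w2=0 w0=1 w3=1 w7=1 w6=1
t0.Δ3 w4=1 w5=1 w1=1 clk=1 w2=1 w0=1 w3=1 w7=1 w6=1
t1.Δ0 w4=1 w5=1 w1=1 clk=1 w2=1 w0=1 w3=1 w7=1 w6=1
t1.Δ1 w4=1 w5=1 w1=1 clk=0 w2=1 w0=1 w3=1 w7=1 w6=1
t2.Δ0 w4=1 w5=1 w1=1 clk=0 w2=1 w0=1 w3=1 w7=1 w6=1
t2.Δ1 w4=1 w5=1 w1=1 clk=1 w2=1 w0=1 w3=1 w7=0 w6=1
t2.Δ2 w4=0 w5=1 w1=1 clk=1 w2=1 w0=1 w3=1 w7=0 w6=1
t2.Δ3 w4=0 w5=0 w1=1 clk=1 w2=1 w0=1 w3=1 w7=0 w6=1
t3.Δ0 w4=0 w5=0 w1=1 clk=1 w2=1 w0=1 w3=1 w7=0 w6=1
t3.Δ1 w4=0 w5=0 w1=1 clk=0 w2=1 w0=1 w3=1 w7=0 w6=1

1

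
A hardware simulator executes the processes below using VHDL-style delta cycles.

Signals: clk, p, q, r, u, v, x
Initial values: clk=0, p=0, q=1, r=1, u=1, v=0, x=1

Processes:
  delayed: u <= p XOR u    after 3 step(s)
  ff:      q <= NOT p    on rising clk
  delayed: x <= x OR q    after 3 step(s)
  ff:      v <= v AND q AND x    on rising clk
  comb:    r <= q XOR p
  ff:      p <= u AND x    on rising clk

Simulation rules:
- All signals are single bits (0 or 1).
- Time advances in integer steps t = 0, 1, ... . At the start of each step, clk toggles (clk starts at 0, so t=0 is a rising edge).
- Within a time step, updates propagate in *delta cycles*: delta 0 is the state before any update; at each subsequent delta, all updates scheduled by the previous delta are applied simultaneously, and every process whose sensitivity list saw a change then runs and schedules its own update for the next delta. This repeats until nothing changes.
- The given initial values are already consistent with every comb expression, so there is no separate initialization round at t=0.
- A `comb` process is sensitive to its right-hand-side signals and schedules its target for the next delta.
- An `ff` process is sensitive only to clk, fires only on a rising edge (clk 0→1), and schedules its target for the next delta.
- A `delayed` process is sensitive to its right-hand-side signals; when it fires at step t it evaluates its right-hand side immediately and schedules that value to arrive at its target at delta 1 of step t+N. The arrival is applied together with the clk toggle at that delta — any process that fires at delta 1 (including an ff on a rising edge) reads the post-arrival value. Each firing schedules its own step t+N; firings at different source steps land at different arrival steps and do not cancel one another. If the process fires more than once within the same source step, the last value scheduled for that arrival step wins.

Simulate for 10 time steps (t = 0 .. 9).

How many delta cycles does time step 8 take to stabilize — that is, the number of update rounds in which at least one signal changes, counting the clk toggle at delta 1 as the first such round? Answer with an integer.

2

[bits: x,p,v,q,clk,r,u]
t=0: Δ0=1001011 Δ1=1001111 Δ2=1101111 Δ3=1101101 | 3Δ
t=1: Δ0=1101101 Δ1=1101001 | 1Δ
t=2: Δ0=1101001 Δ1=1101101 Δ2=1100101 Δ3=1100111 | 3Δ
t=3: Δ0=1100111 Δ1=1100010 | 1Δ
t=4: Δ0=1100010 Δ1=1100110 Δ2=1000110 Δ3=1000100 | 3Δ
t=5: Δ0=1000100 Δ1=1000000 | 1Δ
t=6: Δ0=1000000 Δ1=1000101 Δ2=1101101 | 2Δ
t=7: Δ0=1101101 Δ1=1101000 | 1Δ
t=8: Δ0=1101000 Δ1=1101100 Δ2=1000100 | 2Δ
t=9: Δ0=1000100 Δ1=1000000 | 1Δ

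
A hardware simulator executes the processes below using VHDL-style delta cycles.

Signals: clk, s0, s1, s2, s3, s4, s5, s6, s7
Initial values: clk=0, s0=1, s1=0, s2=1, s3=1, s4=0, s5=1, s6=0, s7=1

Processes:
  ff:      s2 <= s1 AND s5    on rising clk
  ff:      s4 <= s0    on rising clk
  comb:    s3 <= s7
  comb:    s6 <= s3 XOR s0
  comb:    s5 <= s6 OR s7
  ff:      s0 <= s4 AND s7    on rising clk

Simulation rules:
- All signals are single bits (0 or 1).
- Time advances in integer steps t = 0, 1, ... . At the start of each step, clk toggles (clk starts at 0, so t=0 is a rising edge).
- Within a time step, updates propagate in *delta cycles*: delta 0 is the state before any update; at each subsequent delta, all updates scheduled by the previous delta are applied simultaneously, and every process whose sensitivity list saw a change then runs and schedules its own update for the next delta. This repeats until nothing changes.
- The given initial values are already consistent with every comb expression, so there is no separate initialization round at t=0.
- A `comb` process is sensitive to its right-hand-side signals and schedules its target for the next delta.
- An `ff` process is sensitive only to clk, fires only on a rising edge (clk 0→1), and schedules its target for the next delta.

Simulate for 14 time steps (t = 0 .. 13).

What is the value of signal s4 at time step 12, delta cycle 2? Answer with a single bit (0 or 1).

1

t=0 Δ0: s5=1 s1=0 s3=1 s2=1 clk=0 s4=0 s6=0 s0=1 s7=1
  Δ1: clk:0→1
  Δ2: s2:1→0, s4:0→1, s0:1→0
  Δ3: s6:0→1
  (3Δ to stable)
t=1 Δ0: s5=1 s1=0 s3=1 s2=0 clk=1 s4=1 s6=1 s0=0 s7=1
  Δ1: clk:1→0
  (1Δ to stable)
t=2 Δ0: s5=1 s1=0 s3=1 s2=0 clk=0 s4=1 s6=1 s0=0 s7=1
  Δ1: clk:0→1
  Δ2: s4:1→0, s0:0→1
  Δ3: s6:1→0
  (3Δ to stable)
t=3 Δ0: s5=1 s1=0 s3=1 s2=0 clk=1 s4=0 s6=0 s0=1 s7=1
  Δ1: clk:1→0
  (1Δ to stable)
t=4 Δ0: s5=1 s1=0 s3=1 s2=0 clk=0 s4=0 s6=0 s0=1 s7=1
  Δ1: clk:0→1
  Δ2: s4:0→1, s0:1→0
  Δ3: s6:0→1
  (3Δ to stable)
t=5 Δ0: s5=1 s1=0 s3=1 s2=0 clk=1 s4=1 s6=1 s0=0 s7=1
  Δ1: clk:1→0
  (1Δ to stable)
t=6 Δ0: s5=1 s1=0 s3=1 s2=0 clk=0 s4=1 s6=1 s0=0 s7=1
  Δ1: clk:0→1
  Δ2: s4:1→0, s0:0→1
  Δ3: s6:1→0
  (3Δ to stable)
t=7 Δ0: s5=1 s1=0 s3=1 s2=0 clk=1 s4=0 s6=0 s0=1 s7=1
  Δ1: clk:1→0
  (1Δ to stable)
t=8 Δ0: s5=1 s1=0 s3=1 s2=0 clk=0 s4=0 s6=0 s0=1 s7=1
  Δ1: clk:0→1
  Δ2: s4:0→1, s0:1→0
  Δ3: s6:0→1
  (3Δ to stable)
t=9 Δ0: s5=1 s1=0 s3=1 s2=0 clk=1 s4=1 s6=1 s0=0 s7=1
  Δ1: clk:1→0
  (1Δ to stable)
t=10 Δ0: s5=1 s1=0 s3=1 s2=0 clk=0 s4=1 s6=1 s0=0 s7=1
  Δ1: clk:0→1
  Δ2: s4:1→0, s0:0→1
  Δ3: s6:1→0
  (3Δ to stable)
t=11 Δ0: s5=1 s1=0 s3=1 s2=0 clk=1 s4=0 s6=0 s0=1 s7=1
  Δ1: clk:1→0
  (1Δ to stable)
t=12 Δ0: s5=1 s1=0 s3=1 s2=0 clk=0 s4=0 s6=0 s0=1 s7=1
  Δ1: clk:0→1
  Δ2: s4:0→1, s0:1→0
  Δ3: s6:0→1
  (3Δ to stable)
t=13 Δ0: s5=1 s1=0 s3=1 s2=0 clk=1 s4=1 s6=1 s0=0 s7=1
  Δ1: clk:1→0
  (1Δ to stable)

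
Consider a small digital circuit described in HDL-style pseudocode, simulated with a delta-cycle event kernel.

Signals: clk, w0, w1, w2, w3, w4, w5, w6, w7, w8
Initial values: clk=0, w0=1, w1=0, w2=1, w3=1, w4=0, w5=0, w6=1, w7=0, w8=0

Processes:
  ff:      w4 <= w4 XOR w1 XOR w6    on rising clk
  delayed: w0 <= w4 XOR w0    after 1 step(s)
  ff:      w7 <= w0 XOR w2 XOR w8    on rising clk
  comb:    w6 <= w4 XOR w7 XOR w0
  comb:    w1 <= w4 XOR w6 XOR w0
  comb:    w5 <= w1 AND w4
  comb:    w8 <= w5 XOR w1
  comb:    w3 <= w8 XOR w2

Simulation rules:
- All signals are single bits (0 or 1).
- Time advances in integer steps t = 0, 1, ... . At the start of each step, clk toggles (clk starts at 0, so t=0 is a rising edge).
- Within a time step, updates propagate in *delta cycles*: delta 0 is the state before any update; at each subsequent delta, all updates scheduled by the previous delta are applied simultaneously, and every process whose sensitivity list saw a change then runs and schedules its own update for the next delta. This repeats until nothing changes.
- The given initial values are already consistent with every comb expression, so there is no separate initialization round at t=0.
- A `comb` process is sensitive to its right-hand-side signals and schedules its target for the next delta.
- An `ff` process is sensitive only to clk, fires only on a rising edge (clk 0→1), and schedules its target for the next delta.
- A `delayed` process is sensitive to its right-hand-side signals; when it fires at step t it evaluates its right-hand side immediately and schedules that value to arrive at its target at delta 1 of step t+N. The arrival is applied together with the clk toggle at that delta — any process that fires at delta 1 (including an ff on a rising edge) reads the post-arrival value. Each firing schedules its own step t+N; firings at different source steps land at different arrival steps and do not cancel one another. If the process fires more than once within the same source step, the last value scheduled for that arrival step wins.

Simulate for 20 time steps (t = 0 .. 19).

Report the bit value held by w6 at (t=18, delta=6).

t=0 Δ0: w8=0 w0=1 w4=0 w7=0 clk=0 w1=0 w3=1 w2=1 w5=0 w6=1
  Δ1: clk:0→1
  Δ2: w4:0→1
  Δ3: w1:0→1, w6:1→0
  Δ4: w8:0→1, w1:1→0, w5:0→1
  Δ5: w3:1→0, w5:1→0
  Δ6: w8:1→0
  Δ7: w3:0→1
  (7Δ to stable)
t=1 Δ0: w8=0 w0=1 w4=1 w7=0 clk=1 w1=0 w3=1 w2=1 w5=0 w6=0
  Δ1: w0:1→0, clk:1→0
  Δ2: w1:0→1, w6:0→1
  Δ3: w8:0→1, w1:1→0, w5:0→1
  Δ4: w3:1→0, w5:1→0
  Δ5: w8:1→0
  Δ6: w3:0→1
  (6Δ to stable)
t=2 Δ0: w8=0 w0=0 w4=1 w7=0 clk=0 w1=0 w3=1 w2=1 w5=0 w6=1
  Δ1: w0:0→1, clk:0→1
  Δ2: w4:1→0, w1:0→1, w6:1→0
  Δ3: w8:0→1, w6:0→1
  Δ4: w1:1→0, w3:1→0
  Δ5: w8:1→0
  Δ6: w3:0→1
  (6Δ to stable)
t=3 Δ0: w8=0 w0=1 w4=0 w7=0 clk=1 w1=0 w3=1 w2=1 w5=0 w6=1
  Δ1: clk:1→0
  (1Δ to stable)
t=4 Δ0: w8=0 w0=1 w4=0 w7=0 clk=0 w1=0 w3=1 w2=1 w5=0 w6=1
  Δ1: clk:0→1
  Δ2: w4:0→1
  Δ3: w1:0→1, w6:1→0
  Δ4: w8:0→1, w1:1→0, w5:0→1
  Δ5: w3:1→0, w5:1→0
  Δ6: w8:1→0
  Δ7: w3:0→1
  (7Δ to stable)
t=5 Δ0: w8=0 w0=1 w4=1 w7=0 clk=1 w1=0 w3=1 w2=1 w5=0 w6=0
  Δ1: w0:1→0, clk:1→0
  Δ2: w1:0→1, w6:0→1
  Δ3: w8:0→1, w1:1→0, w5:0→1
  Δ4: w3:1→0, w5:1→0
  Δ5: w8:1→0
  Δ6: w3:0→1
  (6Δ to stable)
t=6 Δ0: w8=0 w0=0 w4=1 w7=0 clk=0 w1=0 w3=1 w2=1 w5=0 w6=1
  Δ1: w0:0→1, clk:0→1
  Δ2: w4:1→0, w1:0→1, w6:1→0
  Δ3: w8:0→1, w6:0→1
  Δ4: w1:1→0, w3:1→0
  Δ5: w8:1→0
  Δ6: w3:0→1
  (6Δ to stable)
t=7 Δ0: w8=0 w0=1 w4=0 w7=0 clk=1 w1=0 w3=1 w2=1 w5=0 w6=1
  Δ1: clk:1→0
  (1Δ to stable)
t=8 Δ0: w8=0 w0=1 w4=0 w7=0 clk=0 w1=0 w3=1 w2=1 w5=0 w6=1
  Δ1: clk:0→1
  Δ2: w4:0→1
  Δ3: w1:0→1, w6:1→0
  Δ4: w8:0→1, w1:1→0, w5:0→1
  Δ5: w3:1→0, w5:1→0
  Δ6: w8:1→0
  Δ7: w3:0→1
  (7Δ to stable)
t=9 Δ0: w8=0 w0=1 w4=1 w7=0 clk=1 w1=0 w3=1 w2=1 w5=0 w6=0
  Δ1: w0:1→0, clk:1→0
  Δ2: w1:0→1, w6:0→1
  Δ3: w8:0→1, w1:1→0, w5:0→1
  Δ4: w3:1→0, w5:1→0
  Δ5: w8:1→0
  Δ6: w3:0→1
  (6Δ to stable)
t=10 Δ0: w8=0 w0=0 w4=1 w7=0 clk=0 w1=0 w3=1 w2=1 w5=0 w6=1
  Δ1: w0:0→1, clk:0→1
  Δ2: w4:1→0, w1:0→1, w6:1→0
  Δ3: w8:0→1, w6:0→1
  Δ4: w1:1→0, w3:1→0
  Δ5: w8:1→0
  Δ6: w3:0→1
  (6Δ to stable)
t=11 Δ0: w8=0 w0=1 w4=0 w7=0 clk=1 w1=0 w3=1 w2=1 w5=0 w6=1
  Δ1: clk:1→0
  (1Δ to stable)
t=12 Δ0: w8=0 w0=1 w4=0 w7=0 clk=0 w1=0 w3=1 w2=1 w5=0 w6=1
  Δ1: clk:0→1
  Δ2: w4:0→1
  Δ3: w1:0→1, w6:1→0
  Δ4: w8:0→1, w1:1→0, w5:0→1
  Δ5: w3:1→0, w5:1→0
  Δ6: w8:1→0
  Δ7: w3:0→1
  (7Δ to stable)
t=13 Δ0: w8=0 w0=1 w4=1 w7=0 clk=1 w1=0 w3=1 w2=1 w5=0 w6=0
  Δ1: w0:1→0, clk:1→0
  Δ2: w1:0→1, w6:0→1
  Δ3: w8:0→1, w1:1→0, w5:0→1
  Δ4: w3:1→0, w5:1→0
  Δ5: w8:1→0
  Δ6: w3:0→1
  (6Δ to stable)
t=14 Δ0: w8=0 w0=0 w4=1 w7=0 clk=0 w1=0 w3=1 w2=1 w5=0 w6=1
  Δ1: w0:0→1, clk:0→1
  Δ2: w4:1→0, w1:0→1, w6:1→0
  Δ3: w8:0→1, w6:0→1
  Δ4: w1:1→0, w3:1→0
  Δ5: w8:1→0
  Δ6: w3:0→1
  (6Δ to stable)
t=15 Δ0: w8=0 w0=1 w4=0 w7=0 clk=1 w1=0 w3=1 w2=1 w5=0 w6=1
  Δ1: clk:1→0
  (1Δ to stable)
t=16 Δ0: w8=0 w0=1 w4=0 w7=0 clk=0 w1=0 w3=1 w2=1 w5=0 w6=1
  Δ1: clk:0→1
  Δ2: w4:0→1
  Δ3: w1:0→1, w6:1→0
  Δ4: w8:0→1, w1:1→0, w5:0→1
  Δ5: w3:1→0, w5:1→0
  Δ6: w8:1→0
  Δ7: w3:0→1
  (7Δ to stable)
t=17 Δ0: w8=0 w0=1 w4=1 w7=0 clk=1 w1=0 w3=1 w2=1 w5=0 w6=0
  Δ1: w0:1→0, clk:1→0
  Δ2: w1:0→1, w6:0→1
  Δ3: w8:0→1, w1:1→0, w5:0→1
  Δ4: w3:1→0, w5:1→0
  Δ5: w8:1→0
  Δ6: w3:0→1
  (6Δ to stable)
t=18 Δ0: w8=0 w0=0 w4=1 w7=0 clk=0 w1=0 w3=1 w2=1 w5=0 w6=1
  Δ1: w0:0→1, clk:0→1
  Δ2: w4:1→0, w1:0→1, w6:1→0
  Δ3: w8:0→1, w6:0→1
  Δ4: w1:1→0, w3:1→0
  Δ5: w8:1→0
  Δ6: w3:0→1
  (6Δ to stable)
t=19 Δ0: w8=0 w0=1 w4=0 w7=0 clk=1 w1=0 w3=1 w2=1 w5=0 w6=1
  Δ1: clk:1→0
  (1Δ to stable)

1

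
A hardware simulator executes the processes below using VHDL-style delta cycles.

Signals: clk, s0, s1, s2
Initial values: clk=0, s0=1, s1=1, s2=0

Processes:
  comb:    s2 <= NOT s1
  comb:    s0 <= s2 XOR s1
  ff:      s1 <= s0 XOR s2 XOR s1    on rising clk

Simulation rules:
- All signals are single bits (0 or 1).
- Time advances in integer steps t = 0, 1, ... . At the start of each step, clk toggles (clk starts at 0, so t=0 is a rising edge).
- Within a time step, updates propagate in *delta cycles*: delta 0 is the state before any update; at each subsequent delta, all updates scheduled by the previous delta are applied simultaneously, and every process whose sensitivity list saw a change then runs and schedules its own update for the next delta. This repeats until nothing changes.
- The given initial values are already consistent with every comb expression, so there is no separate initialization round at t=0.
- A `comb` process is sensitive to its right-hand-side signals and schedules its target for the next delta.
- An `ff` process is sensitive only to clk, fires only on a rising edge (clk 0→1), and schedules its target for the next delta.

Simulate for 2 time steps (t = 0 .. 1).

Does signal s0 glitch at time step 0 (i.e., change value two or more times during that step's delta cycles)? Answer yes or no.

t=0 Δ0: s1=1 clk=0 s2=0 s0=1
  Δ1: clk:0→1
  Δ2: s1:1→0
  Δ3: s2:0→1, s0:1→0
  Δ4: s0:0→1
  (4Δ to stable)
t=1 Δ0: s1=0 clk=1 s2=1 s0=1
  Δ1: clk:1→0
  (1Δ to stable)

yes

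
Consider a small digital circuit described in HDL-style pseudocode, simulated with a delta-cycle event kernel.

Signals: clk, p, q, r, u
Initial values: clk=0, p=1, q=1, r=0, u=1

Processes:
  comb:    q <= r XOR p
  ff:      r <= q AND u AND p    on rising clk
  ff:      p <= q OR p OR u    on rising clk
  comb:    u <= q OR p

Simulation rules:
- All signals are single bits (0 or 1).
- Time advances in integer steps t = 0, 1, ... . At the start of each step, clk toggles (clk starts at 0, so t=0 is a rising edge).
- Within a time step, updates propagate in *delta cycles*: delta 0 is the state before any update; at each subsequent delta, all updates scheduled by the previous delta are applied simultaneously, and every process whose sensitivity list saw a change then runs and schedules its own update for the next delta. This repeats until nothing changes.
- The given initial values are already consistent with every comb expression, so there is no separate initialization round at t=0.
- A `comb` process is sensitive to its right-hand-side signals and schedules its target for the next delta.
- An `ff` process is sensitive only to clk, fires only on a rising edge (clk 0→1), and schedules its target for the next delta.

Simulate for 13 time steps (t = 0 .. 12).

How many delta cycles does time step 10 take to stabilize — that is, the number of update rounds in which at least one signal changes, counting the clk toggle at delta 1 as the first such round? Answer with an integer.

[bits: r,clk,p,u,q]
t=0: Δ0=00111 Δ1=01111 Δ2=11111 Δ3=11110 | 3Δ
t=1: Δ0=11110 Δ1=10110 | 1Δ
t=2: Δ0=10110 Δ1=11110 Δ2=01110 Δ3=01111 | 3Δ
t=3: Δ0=01111 Δ1=00111 | 1Δ
t=4: Δ0=00111 Δ1=01111 Δ2=11111 Δ3=11110 | 3Δ
t=5: Δ0=11110 Δ1=10110 | 1Δ
t=6: Δ0=10110 Δ1=11110 Δ2=01110 Δ3=01111 | 3Δ
t=7: Δ0=01111 Δ1=00111 | 1Δ
t=8: Δ0=00111 Δ1=01111 Δ2=11111 Δ3=11110 | 3Δ
t=9: Δ0=11110 Δ1=10110 | 1Δ
t=10: Δ0=10110 Δ1=11110 Δ2=01110 Δ3=01111 | 3Δ
t=11: Δ0=01111 Δ1=00111 | 1Δ
t=12: Δ0=00111 Δ1=01111 Δ2=11111 Δ3=11110 | 3Δ

3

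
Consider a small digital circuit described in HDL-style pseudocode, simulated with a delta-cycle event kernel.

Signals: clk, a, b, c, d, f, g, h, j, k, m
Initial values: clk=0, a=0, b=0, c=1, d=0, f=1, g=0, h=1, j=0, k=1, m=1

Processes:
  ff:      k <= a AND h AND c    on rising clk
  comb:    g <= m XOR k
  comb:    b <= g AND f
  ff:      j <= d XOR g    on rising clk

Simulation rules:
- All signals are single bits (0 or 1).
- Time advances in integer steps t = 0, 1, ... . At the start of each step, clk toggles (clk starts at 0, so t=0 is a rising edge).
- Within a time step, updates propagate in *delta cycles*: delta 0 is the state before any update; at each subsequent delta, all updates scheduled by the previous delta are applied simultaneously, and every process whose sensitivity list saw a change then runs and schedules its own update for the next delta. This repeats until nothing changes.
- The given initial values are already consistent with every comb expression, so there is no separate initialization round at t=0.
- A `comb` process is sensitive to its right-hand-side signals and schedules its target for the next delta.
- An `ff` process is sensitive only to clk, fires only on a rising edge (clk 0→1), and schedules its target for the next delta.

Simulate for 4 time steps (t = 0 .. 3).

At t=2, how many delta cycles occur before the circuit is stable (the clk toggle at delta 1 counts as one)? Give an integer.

2

t0.Δ0 clk=0 b=0 c=1 f=1 j=0 m=1 d=0 k=1 g=0 h=1 a=0
t0.Δ1 clk=1 b=0 c=1 f=1 j=0 m=1 d=0 k=1 g=0 h=1 a=0
t0.Δ2 clk=1 b=0 c=1 f=1 j=0 m=1 d=0 k=0 g=0 h=1 a=0
t0.Δ3 clk=1 b=0 c=1 f=1 j=0 m=1 d=0 k=0 g=1 h=1 a=0
t0.Δ4 clk=1 b=1 c=1 f=1 j=0 m=1 d=0 k=0 g=1 h=1 a=0
t1.Δ0 clk=1 b=1 c=1 f=1 j=0 m=1 d=0 k=0 g=1 h=1 a=0
t1.Δ1 clk=0 b=1 c=1 f=1 j=0 m=1 d=0 k=0 g=1 h=1 a=0
t2.Δ0 clk=0 b=1 c=1 f=1 j=0 m=1 d=0 k=0 g=1 h=1 a=0
t2.Δ1 clk=1 b=1 c=1 f=1 j=0 m=1 d=0 k=0 g=1 h=1 a=0
t2.Δ2 clk=1 b=1 c=1 f=1 j=1 m=1 d=0 k=0 g=1 h=1 a=0
t3.Δ0 clk=1 b=1 c=1 f=1 j=1 m=1 d=0 k=0 g=1 h=1 a=0
t3.Δ1 clk=0 b=1 c=1 f=1 j=1 m=1 d=0 k=0 g=1 h=1 a=0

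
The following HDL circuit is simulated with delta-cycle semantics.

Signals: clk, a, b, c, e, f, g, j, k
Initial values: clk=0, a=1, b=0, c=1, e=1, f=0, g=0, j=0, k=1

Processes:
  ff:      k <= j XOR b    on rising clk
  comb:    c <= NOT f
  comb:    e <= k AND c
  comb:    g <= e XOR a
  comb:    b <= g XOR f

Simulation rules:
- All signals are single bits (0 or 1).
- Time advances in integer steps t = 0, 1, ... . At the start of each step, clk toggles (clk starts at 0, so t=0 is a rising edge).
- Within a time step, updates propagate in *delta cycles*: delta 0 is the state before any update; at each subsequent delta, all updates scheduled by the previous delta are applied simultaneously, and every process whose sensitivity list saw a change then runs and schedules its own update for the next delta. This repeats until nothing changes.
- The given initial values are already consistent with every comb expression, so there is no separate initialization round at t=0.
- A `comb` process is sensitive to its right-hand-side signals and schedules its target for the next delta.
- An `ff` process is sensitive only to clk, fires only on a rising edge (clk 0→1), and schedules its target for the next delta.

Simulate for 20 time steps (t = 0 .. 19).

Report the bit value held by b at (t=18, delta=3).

[bits: b,e,f,j,k,clk,g,a,c]
t=0: Δ0=010010011 Δ1=010011011 Δ2=010001011 Δ3=000001011 Δ4=000001111 Δ5=100001111 | 5Δ
t=1: Δ0=100001111 Δ1=100000111 | 1Δ
t=2: Δ0=100000111 Δ1=100001111 Δ2=100011111 Δ3=110011111 Δ4=110011011 Δ5=010011011 | 5Δ
t=3: Δ0=010011011 Δ1=010010011 | 1Δ
t=4: Δ0=010010011 Δ1=010011011 Δ2=010001011 Δ3=000001011 Δ4=000001111 Δ5=100001111 | 5Δ
t=5: Δ0=100001111 Δ1=100000111 | 1Δ
t=6: Δ0=100000111 Δ1=100001111 Δ2=100011111 Δ3=110011111 Δ4=110011011 Δ5=010011011 | 5Δ
t=7: Δ0=010011011 Δ1=010010011 | 1Δ
t=8: Δ0=010010011 Δ1=010011011 Δ2=010001011 Δ3=000001011 Δ4=000001111 Δ5=100001111 | 5Δ
t=9: Δ0=100001111 Δ1=100000111 | 1Δ
t=10: Δ0=100000111 Δ1=100001111 Δ2=100011111 Δ3=110011111 Δ4=110011011 Δ5=010011011 | 5Δ
t=11: Δ0=010011011 Δ1=010010011 | 1Δ
t=12: Δ0=010010011 Δ1=010011011 Δ2=010001011 Δ3=000001011 Δ4=000001111 Δ5=100001111 | 5Δ
t=13: Δ0=100001111 Δ1=100000111 | 1Δ
t=14: Δ0=100000111 Δ1=100001111 Δ2=100011111 Δ3=110011111 Δ4=110011011 Δ5=010011011 | 5Δ
t=15: Δ0=010011011 Δ1=010010011 | 1Δ
t=16: Δ0=010010011 Δ1=010011011 Δ2=010001011 Δ3=000001011 Δ4=000001111 Δ5=100001111 | 5Δ
t=17: Δ0=100001111 Δ1=100000111 | 1Δ
t=18: Δ0=100000111 Δ1=100001111 Δ2=100011111 Δ3=110011111 Δ4=110011011 Δ5=010011011 | 5Δ
t=19: Δ0=010011011 Δ1=010010011 | 1Δ

1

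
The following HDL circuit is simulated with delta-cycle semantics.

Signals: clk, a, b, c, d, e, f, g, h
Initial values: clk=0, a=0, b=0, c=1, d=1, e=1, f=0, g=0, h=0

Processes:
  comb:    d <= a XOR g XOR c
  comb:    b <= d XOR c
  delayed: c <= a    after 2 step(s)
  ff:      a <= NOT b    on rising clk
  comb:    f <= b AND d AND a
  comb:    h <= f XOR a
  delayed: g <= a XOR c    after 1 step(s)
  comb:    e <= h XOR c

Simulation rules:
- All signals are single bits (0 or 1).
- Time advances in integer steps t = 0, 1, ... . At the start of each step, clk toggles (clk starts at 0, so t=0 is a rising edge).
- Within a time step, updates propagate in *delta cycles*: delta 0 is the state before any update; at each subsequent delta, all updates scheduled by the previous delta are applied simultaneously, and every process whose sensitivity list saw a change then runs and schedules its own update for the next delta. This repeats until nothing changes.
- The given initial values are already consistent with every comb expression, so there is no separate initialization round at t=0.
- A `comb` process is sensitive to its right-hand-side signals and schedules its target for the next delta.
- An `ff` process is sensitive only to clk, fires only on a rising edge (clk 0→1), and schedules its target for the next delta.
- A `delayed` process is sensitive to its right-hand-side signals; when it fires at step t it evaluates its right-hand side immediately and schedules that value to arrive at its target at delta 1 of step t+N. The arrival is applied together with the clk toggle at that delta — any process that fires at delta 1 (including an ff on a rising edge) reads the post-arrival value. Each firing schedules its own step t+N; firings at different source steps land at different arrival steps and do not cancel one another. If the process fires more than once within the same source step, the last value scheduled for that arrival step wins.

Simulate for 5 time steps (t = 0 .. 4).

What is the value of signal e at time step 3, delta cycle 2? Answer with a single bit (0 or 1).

1

t=0 Δ0: f=0 d=1 e=1 a=0 b=0 g=0 h=0 clk=0 c=1
  Δ1: clk:0→1
  Δ2: a:0→1
  Δ3: d:1→0, h:0→1
  Δ4: e:1→0, b:0→1
  (4Δ to stable)
t=1 Δ0: f=0 d=0 e=0 a=1 b=1 g=0 h=1 clk=1 c=1
  Δ1: clk:1→0
  (1Δ to stable)
t=2 Δ0: f=0 d=0 e=0 a=1 b=1 g=0 h=1 clk=0 c=1
  Δ1: clk:0→1
  Δ2: a:1→0
  Δ3: d:0→1, h:1→0
  Δ4: e:0→1, b:1→0
  (4Δ to stable)
t=3 Δ0: f=0 d=1 e=1 a=0 b=0 g=0 h=0 clk=1 c=1
  Δ1: g:0→1, clk:1→0
  Δ2: d:1→0
  Δ3: b:0→1
  (3Δ to stable)
t=4 Δ0: f=0 d=0 e=1 a=0 b=1 g=1 h=0 clk=0 c=1
  Δ1: clk:0→1, c:1→0
  Δ2: d:0→1, e:1→0, b:1→0
  Δ3: b:0→1
  (3Δ to stable)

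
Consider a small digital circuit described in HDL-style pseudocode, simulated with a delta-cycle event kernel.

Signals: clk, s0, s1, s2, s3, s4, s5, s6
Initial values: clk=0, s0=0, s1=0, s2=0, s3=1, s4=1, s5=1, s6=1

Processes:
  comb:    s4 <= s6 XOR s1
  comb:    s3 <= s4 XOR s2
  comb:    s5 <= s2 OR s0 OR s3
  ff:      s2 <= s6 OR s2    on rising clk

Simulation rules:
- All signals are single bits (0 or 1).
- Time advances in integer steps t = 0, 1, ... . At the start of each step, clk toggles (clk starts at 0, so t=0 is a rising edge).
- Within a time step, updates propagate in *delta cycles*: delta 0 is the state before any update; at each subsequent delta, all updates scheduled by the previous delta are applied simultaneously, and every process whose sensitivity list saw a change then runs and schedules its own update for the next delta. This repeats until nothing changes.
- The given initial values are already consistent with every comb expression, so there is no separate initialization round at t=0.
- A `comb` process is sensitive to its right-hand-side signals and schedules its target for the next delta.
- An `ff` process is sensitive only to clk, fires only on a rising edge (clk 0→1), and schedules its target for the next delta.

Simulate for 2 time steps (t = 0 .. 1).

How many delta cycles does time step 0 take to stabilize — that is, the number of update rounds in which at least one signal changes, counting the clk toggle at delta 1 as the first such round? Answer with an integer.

t=0 Δ0: s5=1 s2=0 s4=1 s6=1 s1=0 s0=0 s3=1 clk=0
  Δ1: clk:0→1
  Δ2: s2:0→1
  Δ3: s3:1→0
  (3Δ to stable)
t=1 Δ0: s5=1 s2=1 s4=1 s6=1 s1=0 s0=0 s3=0 clk=1
  Δ1: clk:1→0
  (1Δ to stable)

3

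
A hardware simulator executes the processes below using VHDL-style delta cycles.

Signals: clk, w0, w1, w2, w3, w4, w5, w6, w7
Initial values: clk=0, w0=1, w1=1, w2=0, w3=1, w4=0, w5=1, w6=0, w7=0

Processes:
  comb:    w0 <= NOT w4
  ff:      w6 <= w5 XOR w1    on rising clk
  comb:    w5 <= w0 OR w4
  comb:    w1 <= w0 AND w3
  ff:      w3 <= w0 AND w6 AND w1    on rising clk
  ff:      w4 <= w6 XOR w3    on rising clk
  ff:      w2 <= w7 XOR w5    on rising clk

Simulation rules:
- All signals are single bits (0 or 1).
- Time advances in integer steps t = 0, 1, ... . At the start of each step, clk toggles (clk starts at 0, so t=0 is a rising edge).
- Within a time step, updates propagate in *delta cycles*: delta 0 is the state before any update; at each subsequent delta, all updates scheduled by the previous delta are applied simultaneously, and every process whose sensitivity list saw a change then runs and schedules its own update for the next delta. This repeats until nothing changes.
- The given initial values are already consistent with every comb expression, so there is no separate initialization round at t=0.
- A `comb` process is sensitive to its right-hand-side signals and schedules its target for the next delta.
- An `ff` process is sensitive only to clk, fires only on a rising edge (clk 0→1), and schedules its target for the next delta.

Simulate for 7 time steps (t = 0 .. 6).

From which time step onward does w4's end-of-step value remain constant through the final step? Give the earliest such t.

4

t0.Δ0 w7=0 clk=0 w4=0 w2=0 w1=1 w6=0 w0=1 w5=1 w3=1
t0.Δ1 w7=0 clk=1 w4=0 w2=0 w1=1 w6=0 w0=1 w5=1 w3=1
t0.Δ2 w7=0 clk=1 w4=1 w2=1 w1=1 w6=0 w0=1 w5=1 w3=0
t0.Δ3 w7=0 clk=1 w4=1 w2=1 w1=0 w6=0 w0=0 w5=1 w3=0
t1.Δ0 w7=0 clk=1 w4=1 w2=1 w1=0 w6=0 w0=0 w5=1 w3=0
t1.Δ1 w7=0 clk=0 w4=1 w2=1 w1=0 w6=0 w0=0 w5=1 w3=0
t2.Δ0 w7=0 clk=0 w4=1 w2=1 w1=0 w6=0 w0=0 w5=1 w3=0
t2.Δ1 w7=0 clk=1 w4=1 w2=1 w1=0 w6=0 w0=0 w5=1 w3=0
t2.Δ2 w7=0 clk=1 w4=0 w2=1 w1=0 w6=1 w0=0 w5=1 w3=0
t2.Δ3 w7=0 clk=1 w4=0 w2=1 w1=0 w6=1 w0=1 w5=0 w3=0
t2.Δ4 w7=0 clk=1 w4=0 w2=1 w1=0 w6=1 w0=1 w5=1 w3=0
t3.Δ0 w7=0 clk=1 w4=0 w2=1 w1=0 w6=1 w0=1 w5=1 w3=0
t3.Δ1 w7=0 clk=0 w4=0 w2=1 w1=0 w6=1 w0=1 w5=1 w3=0
t4.Δ0 w7=0 clk=0 w4=0 w2=1 w1=0 w6=1 w0=1 w5=1 w3=0
t4.Δ1 w7=0 clk=1 w4=0 w2=1 w1=0 w6=1 w0=1 w5=1 w3=0
t4.Δ2 w7=0 clk=1 w4=1 w2=1 w1=0 w6=1 w0=1 w5=1 w3=0
t4.Δ3 w7=0 clk=1 w4=1 w2=1 w1=0 w6=1 w0=0 w5=1 w3=0
t5.Δ0 w7=0 clk=1 w4=1 w2=1 w1=0 w6=1 w0=0 w5=1 w3=0
t5.Δ1 w7=0 clk=0 w4=1 w2=1 w1=0 w6=1 w0=0 w5=1 w3=0
t6.Δ0 w7=0 clk=0 w4=1 w2=1 w1=0 w6=1 w0=0 w5=1 w3=0
t6.Δ1 w7=0 clk=1 w4=1 w2=1 w1=0 w6=1 w0=0 w5=1 w3=0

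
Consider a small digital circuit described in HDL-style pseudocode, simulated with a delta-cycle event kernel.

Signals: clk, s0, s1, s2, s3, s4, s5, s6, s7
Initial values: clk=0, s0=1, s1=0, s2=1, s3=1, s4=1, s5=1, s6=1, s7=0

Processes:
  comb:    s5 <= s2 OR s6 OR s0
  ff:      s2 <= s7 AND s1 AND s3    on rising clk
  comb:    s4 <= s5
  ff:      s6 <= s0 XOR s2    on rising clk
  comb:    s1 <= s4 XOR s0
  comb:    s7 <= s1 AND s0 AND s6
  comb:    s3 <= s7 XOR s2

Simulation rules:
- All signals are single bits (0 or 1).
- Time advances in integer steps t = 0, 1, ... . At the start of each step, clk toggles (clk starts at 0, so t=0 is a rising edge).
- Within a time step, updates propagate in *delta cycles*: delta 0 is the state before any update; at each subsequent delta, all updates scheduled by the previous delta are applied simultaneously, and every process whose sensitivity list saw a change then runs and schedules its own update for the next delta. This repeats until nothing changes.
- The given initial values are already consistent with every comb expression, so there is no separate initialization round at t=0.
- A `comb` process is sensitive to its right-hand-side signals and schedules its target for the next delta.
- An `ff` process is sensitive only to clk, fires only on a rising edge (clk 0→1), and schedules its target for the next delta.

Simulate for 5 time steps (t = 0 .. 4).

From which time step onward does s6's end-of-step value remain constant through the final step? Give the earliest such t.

[bits: s1,s3,s5,s7,s4,clk,s2,s0,s6]
t=0: Δ0=011010111 Δ1=011011111 Δ2=011011010 Δ3=001011010 | 3Δ
t=1: Δ0=001011010 Δ1=001010010 | 1Δ
t=2: Δ0=001010010 Δ1=001011010 Δ2=001011011 | 2Δ
t=3: Δ0=001011011 Δ1=001010011 | 1Δ
t=4: Δ0=001010011 Δ1=001011011 | 1Δ

2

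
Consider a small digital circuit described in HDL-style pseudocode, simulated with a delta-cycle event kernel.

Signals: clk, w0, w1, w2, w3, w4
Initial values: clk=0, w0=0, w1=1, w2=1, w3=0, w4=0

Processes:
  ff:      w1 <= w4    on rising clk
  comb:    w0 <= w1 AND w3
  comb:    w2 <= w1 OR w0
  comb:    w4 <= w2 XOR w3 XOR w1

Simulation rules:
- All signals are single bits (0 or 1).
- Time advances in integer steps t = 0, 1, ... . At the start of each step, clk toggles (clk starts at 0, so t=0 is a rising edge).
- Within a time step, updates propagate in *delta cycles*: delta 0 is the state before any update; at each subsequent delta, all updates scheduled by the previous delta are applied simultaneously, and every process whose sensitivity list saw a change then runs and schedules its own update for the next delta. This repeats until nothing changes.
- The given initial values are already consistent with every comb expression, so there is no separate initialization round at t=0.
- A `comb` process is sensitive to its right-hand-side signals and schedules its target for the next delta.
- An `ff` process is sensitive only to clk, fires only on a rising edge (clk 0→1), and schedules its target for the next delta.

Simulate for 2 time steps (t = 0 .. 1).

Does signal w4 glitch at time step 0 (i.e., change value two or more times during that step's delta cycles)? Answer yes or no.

yes

t0.Δ0 w4=0 clk=0 w0=0 w2=1 w1=1 w3=0
t0.Δ1 w4=0 clk=1 w0=0 w2=1 w1=1 w3=0
t0.Δ2 w4=0 clk=1 w0=0 w2=1 w1=0 w3=0
t0.Δ3 w4=1 clk=1 w0=0 w2=0 w1=0 w3=0
t0.Δ4 w4=0 clk=1 w0=0 w2=0 w1=0 w3=0
t1.Δ0 w4=0 clk=1 w0=0 w2=0 w1=0 w3=0
t1.Δ1 w4=0 clk=0 w0=0 w2=0 w1=0 w3=0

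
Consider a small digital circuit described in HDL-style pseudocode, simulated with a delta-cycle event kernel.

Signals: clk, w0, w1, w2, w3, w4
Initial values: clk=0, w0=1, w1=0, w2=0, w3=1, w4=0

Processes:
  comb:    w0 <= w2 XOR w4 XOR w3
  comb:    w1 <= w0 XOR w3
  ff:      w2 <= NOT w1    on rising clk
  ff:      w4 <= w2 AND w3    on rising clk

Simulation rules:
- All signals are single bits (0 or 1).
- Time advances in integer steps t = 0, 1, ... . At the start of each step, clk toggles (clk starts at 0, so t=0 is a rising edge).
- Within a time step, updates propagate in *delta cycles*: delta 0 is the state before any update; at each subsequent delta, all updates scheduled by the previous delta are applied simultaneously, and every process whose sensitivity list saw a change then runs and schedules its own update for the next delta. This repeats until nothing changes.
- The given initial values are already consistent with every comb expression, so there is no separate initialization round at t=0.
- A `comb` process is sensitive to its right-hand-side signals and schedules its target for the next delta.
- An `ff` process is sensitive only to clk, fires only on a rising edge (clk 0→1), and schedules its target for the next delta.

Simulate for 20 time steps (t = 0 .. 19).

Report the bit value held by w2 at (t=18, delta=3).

1

t=0 Δ0: w0=1 clk=0 w3=1 w1=0 w4=0 w2=0
  Δ1: clk:0→1
  Δ2: w2:0→1
  Δ3: w0:1→0
  Δ4: w1:0→1
  (4Δ to stable)
t=1 Δ0: w0=0 clk=1 w3=1 w1=1 w4=0 w2=1
  Δ1: clk:1→0
  (1Δ to stable)
t=2 Δ0: w0=0 clk=0 w3=1 w1=1 w4=0 w2=1
  Δ1: clk:0→1
  Δ2: w4:0→1, w2:1→0
  (2Δ to stable)
t=3 Δ0: w0=0 clk=1 w3=1 w1=1 w4=1 w2=0
  Δ1: clk:1→0
  (1Δ to stable)
t=4 Δ0: w0=0 clk=0 w3=1 w1=1 w4=1 w2=0
  Δ1: clk:0→1
  Δ2: w4:1→0
  Δ3: w0:0→1
  Δ4: w1:1→0
  (4Δ to stable)
t=5 Δ0: w0=1 clk=1 w3=1 w1=0 w4=0 w2=0
  Δ1: clk:1→0
  (1Δ to stable)
t=6 Δ0: w0=1 clk=0 w3=1 w1=0 w4=0 w2=0
  Δ1: clk:0→1
  Δ2: w2:0→1
  Δ3: w0:1→0
  Δ4: w1:0→1
  (4Δ to stable)
t=7 Δ0: w0=0 clk=1 w3=1 w1=1 w4=0 w2=1
  Δ1: clk:1→0
  (1Δ to stable)
t=8 Δ0: w0=0 clk=0 w3=1 w1=1 w4=0 w2=1
  Δ1: clk:0→1
  Δ2: w4:0→1, w2:1→0
  (2Δ to stable)
t=9 Δ0: w0=0 clk=1 w3=1 w1=1 w4=1 w2=0
  Δ1: clk:1→0
  (1Δ to stable)
t=10 Δ0: w0=0 clk=0 w3=1 w1=1 w4=1 w2=0
  Δ1: clk:0→1
  Δ2: w4:1→0
  Δ3: w0:0→1
  Δ4: w1:1→0
  (4Δ to stable)
t=11 Δ0: w0=1 clk=1 w3=1 w1=0 w4=0 w2=0
  Δ1: clk:1→0
  (1Δ to stable)
t=12 Δ0: w0=1 clk=0 w3=1 w1=0 w4=0 w2=0
  Δ1: clk:0→1
  Δ2: w2:0→1
  Δ3: w0:1→0
  Δ4: w1:0→1
  (4Δ to stable)
t=13 Δ0: w0=0 clk=1 w3=1 w1=1 w4=0 w2=1
  Δ1: clk:1→0
  (1Δ to stable)
t=14 Δ0: w0=0 clk=0 w3=1 w1=1 w4=0 w2=1
  Δ1: clk:0→1
  Δ2: w4:0→1, w2:1→0
  (2Δ to stable)
t=15 Δ0: w0=0 clk=1 w3=1 w1=1 w4=1 w2=0
  Δ1: clk:1→0
  (1Δ to stable)
t=16 Δ0: w0=0 clk=0 w3=1 w1=1 w4=1 w2=0
  Δ1: clk:0→1
  Δ2: w4:1→0
  Δ3: w0:0→1
  Δ4: w1:1→0
  (4Δ to stable)
t=17 Δ0: w0=1 clk=1 w3=1 w1=0 w4=0 w2=0
  Δ1: clk:1→0
  (1Δ to stable)
t=18 Δ0: w0=1 clk=0 w3=1 w1=0 w4=0 w2=0
  Δ1: clk:0→1
  Δ2: w2:0→1
  Δ3: w0:1→0
  Δ4: w1:0→1
  (4Δ to stable)
t=19 Δ0: w0=0 clk=1 w3=1 w1=1 w4=0 w2=1
  Δ1: clk:1→0
  (1Δ to stable)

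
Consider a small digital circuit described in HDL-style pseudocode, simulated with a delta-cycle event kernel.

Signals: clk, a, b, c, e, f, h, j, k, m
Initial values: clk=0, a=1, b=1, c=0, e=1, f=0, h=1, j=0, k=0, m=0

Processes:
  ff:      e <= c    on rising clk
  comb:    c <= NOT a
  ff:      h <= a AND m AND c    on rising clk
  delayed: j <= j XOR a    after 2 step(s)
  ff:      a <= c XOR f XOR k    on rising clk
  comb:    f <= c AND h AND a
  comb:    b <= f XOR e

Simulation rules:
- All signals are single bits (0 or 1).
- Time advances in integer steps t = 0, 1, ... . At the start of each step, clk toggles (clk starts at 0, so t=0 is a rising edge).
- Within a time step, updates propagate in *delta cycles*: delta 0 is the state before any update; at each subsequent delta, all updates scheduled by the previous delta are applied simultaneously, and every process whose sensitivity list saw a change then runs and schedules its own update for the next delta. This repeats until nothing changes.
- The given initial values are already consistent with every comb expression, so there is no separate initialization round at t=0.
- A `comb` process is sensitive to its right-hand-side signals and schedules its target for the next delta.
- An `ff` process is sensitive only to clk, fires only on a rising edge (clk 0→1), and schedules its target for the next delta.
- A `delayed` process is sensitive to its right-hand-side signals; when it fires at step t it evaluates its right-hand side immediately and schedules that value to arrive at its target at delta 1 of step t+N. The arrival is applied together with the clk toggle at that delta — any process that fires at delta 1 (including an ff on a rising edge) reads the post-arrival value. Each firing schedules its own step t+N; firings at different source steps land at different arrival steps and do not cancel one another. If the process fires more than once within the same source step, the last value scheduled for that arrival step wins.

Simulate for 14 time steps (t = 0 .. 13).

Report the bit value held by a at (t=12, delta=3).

0

t=0 Δ0: e=1 clk=0 c=0 j=0 h=1 f=0 a=1 m=0 k=0 b=1
  Δ1: clk:0→1
  Δ2: e:1→0, h:1→0, a:1→0
  Δ3: c:0→1, b:1→0
  (3Δ to stable)
t=1 Δ0: e=0 clk=1 c=1 j=0 h=0 f=0 a=0 m=0 k=0 b=0
  Δ1: clk:1→0
  (1Δ to stable)
t=2 Δ0: e=0 clk=0 c=1 j=0 h=0 f=0 a=0 m=0 k=0 b=0
  Δ1: clk:0→1
  Δ2: e:0→1, a:0→1
  Δ3: c:1→0, b:0→1
  (3Δ to stable)
t=3 Δ0: e=1 clk=1 c=0 j=0 h=0 f=0 a=1 m=0 k=0 b=1
  Δ1: clk:1→0
  (1Δ to stable)
t=4 Δ0: e=1 clk=0 c=0 j=0 h=0 f=0 a=1 m=0 k=0 b=1
  Δ1: clk:0→1, j:0→1
  Δ2: e:1→0, a:1→0
  Δ3: c:0→1, b:1→0
  (3Δ to stable)
t=5 Δ0: e=0 clk=1 c=1 j=1 h=0 f=0 a=0 m=0 k=0 b=0
  Δ1: clk:1→0
  (1Δ to stable)
t=6 Δ0: e=0 clk=0 c=1 j=1 h=0 f=0 a=0 m=0 k=0 b=0
  Δ1: clk:0→1
  Δ2: e:0→1, a:0→1
  Δ3: c:1→0, b:0→1
  (3Δ to stable)
t=7 Δ0: e=1 clk=1 c=0 j=1 h=0 f=0 a=1 m=0 k=0 b=1
  Δ1: clk:1→0
  (1Δ to stable)
t=8 Δ0: e=1 clk=0 c=0 j=1 h=0 f=0 a=1 m=0 k=0 b=1
  Δ1: clk:0→1, j:1→0
  Δ2: e:1→0, a:1→0
  Δ3: c:0→1, b:1→0
  (3Δ to stable)
t=9 Δ0: e=0 clk=1 c=1 j=0 h=0 f=0 a=0 m=0 k=0 b=0
  Δ1: clk:1→0
  (1Δ to stable)
t=10 Δ0: e=0 clk=0 c=1 j=0 h=0 f=0 a=0 m=0 k=0 b=0
  Δ1: clk:0→1
  Δ2: e:0→1, a:0→1
  Δ3: c:1→0, b:0→1
  (3Δ to stable)
t=11 Δ0: e=1 clk=1 c=0 j=0 h=0 f=0 a=1 m=0 k=0 b=1
  Δ1: clk:1→0
  (1Δ to stable)
t=12 Δ0: e=1 clk=0 c=0 j=0 h=0 f=0 a=1 m=0 k=0 b=1
  Δ1: clk:0→1, j:0→1
  Δ2: e:1→0, a:1→0
  Δ3: c:0→1, b:1→0
  (3Δ to stable)
t=13 Δ0: e=0 clk=1 c=1 j=1 h=0 f=0 a=0 m=0 k=0 b=0
  Δ1: clk:1→0
  (1Δ to stable)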